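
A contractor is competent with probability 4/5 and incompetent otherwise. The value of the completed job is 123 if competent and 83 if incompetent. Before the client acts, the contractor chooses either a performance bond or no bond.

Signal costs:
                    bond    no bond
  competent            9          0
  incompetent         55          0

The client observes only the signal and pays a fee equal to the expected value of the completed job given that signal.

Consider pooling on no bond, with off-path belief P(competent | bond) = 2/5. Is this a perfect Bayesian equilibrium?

At the pooled signal (no bond) the client holds the prior 4/5 and pays 4/5·123 + 1/5·83 = 115. Off-path (bond) belief 2/5 gives 2/5·123 + 3/5·83 = 99.
Competent: no bond gives 115 − 0 = 115; bond gives 99 − 9 = 90. Stays. ✓
Incompetent: no bond gives 115 − 0 = 115; bond gives 99 − 55 = 44. Stays. ✓

Yes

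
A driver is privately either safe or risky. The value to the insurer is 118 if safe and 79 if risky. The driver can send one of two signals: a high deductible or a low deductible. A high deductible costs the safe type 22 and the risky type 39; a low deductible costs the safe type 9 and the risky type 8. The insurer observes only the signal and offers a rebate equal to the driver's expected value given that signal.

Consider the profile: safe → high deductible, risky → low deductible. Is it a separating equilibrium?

Under separation the insurer infers type exactly: high deductible → safe (pays 118), low deductible → risky (pays 79).
Safe: high deductible gives 118 − 22 = 96; low deductible gives 79 − 9 = 70. No deviation. ✓
Risky: low deductible gives 79 − 8 = 71; high deductible gives 118 − 39 = 79. Would deviate. ✗

No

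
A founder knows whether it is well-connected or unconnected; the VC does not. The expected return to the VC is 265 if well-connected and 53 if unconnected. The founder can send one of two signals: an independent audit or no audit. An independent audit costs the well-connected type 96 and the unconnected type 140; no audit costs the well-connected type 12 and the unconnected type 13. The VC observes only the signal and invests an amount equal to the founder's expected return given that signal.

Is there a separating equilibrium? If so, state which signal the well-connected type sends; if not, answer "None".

None

Try well-connected → audit, unconnected → no audit:
  If types separate, audit earns payment 265 and no audit earns 53.
  Well-connected: audit gives 265 − 96 = 169; no audit gives 53 − 12 = 41. No deviation. ✓
  Unconnected: no audit gives 53 − 13 = 40; audit gives 265 − 140 = 125. Would deviate. ✗
Try well-connected → no audit, unconnected → audit:
  If types separate, no audit earns payment 265 and audit earns 53.
  Well-connected: no audit gives 265 − 12 = 253; audit gives 53 − 96 = -43. No deviation. ✓
  Unconnected: audit gives 53 − 140 = -87; no audit gives 265 − 13 = 252. Would deviate. ✗
Neither assignment is incentive-compatible.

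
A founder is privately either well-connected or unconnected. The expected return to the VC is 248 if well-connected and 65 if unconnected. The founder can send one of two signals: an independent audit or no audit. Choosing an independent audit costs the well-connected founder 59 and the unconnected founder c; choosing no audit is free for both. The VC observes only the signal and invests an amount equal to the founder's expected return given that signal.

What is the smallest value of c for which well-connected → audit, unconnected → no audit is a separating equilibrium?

Under separation: audit → well-connected (pays 248); no audit → unconnected (pays 65).
Well-connected: 248 − 59 = 189 ≥ 65 − 0 = 65. Holds regardless of c. ✓
Unconnected: 65 − 0 ≥ 248 − c, so c ≥ 248 − 65 = 183.

183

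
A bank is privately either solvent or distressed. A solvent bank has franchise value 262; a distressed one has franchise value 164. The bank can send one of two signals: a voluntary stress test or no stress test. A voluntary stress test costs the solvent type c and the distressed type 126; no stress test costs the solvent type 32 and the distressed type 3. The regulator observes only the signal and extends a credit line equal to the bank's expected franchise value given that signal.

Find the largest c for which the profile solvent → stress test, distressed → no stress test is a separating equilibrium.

Under separation: stress test → solvent (pays 262); no stress test → distressed (pays 164).
Distressed: 164 − 3 = 161 ≥ 262 − 126 = 136. Holds regardless of c. ✓
Solvent: 262 − c ≥ 164 − 32, so c ≤ 262 − 132 = 130.

130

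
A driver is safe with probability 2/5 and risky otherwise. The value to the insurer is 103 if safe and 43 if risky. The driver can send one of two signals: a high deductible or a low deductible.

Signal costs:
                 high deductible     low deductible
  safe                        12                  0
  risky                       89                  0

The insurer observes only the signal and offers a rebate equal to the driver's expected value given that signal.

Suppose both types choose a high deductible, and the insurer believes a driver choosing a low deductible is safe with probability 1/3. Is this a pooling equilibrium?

At the pooled signal (high deductible) the insurer holds the prior 2/5 and pays 2/5·103 + 3/5·43 = 67. Off-path (low deductible) belief 1/3 gives 1/3·103 + 2/3·43 = 63.
Safe: high deductible gives 67 − 12 = 55; low deductible gives 63 − 0 = 63. Deviates. ✗
Risky: high deductible gives 67 − 89 = -22; low deductible gives 63 − 0 = 63. Deviates. ✗

No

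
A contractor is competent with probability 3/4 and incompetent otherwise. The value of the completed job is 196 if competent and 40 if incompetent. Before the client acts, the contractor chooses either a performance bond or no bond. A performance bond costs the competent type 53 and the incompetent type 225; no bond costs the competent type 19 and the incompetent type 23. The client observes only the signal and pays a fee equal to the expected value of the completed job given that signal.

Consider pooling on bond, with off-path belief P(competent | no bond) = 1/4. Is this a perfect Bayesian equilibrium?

On the equilibrium path (bond) the client holds the prior 3/4 and pays 3/4·196 + 1/4·40 = 157. Off-path (no bond) belief 1/4 gives 1/4·196 + 3/4·40 = 79.
Competent: bond gives 157 − 53 = 104; no bond gives 79 − 19 = 60. Stays. ✓
Incompetent: bond gives 157 − 225 = -68; no bond gives 79 − 23 = 56. Deviates. ✗

No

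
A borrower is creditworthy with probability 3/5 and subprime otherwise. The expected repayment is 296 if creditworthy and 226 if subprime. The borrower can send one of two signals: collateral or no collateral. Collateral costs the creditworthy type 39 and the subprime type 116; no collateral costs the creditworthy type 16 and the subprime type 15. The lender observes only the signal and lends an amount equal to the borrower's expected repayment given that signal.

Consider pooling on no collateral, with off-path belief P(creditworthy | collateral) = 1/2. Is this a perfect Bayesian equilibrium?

On the equilibrium path (no collateral) the lender holds the prior 3/5 and pays 3/5·296 + 2/5·226 = 268. Off-path (collateral) belief 1/2 gives 1/2·296 + 1/2·226 = 261.
Creditworthy: no collateral gives 268 − 16 = 252; collateral gives 261 − 39 = 222. Stays. ✓
Subprime: no collateral gives 268 − 15 = 253; collateral gives 261 − 116 = 145. Stays. ✓
Beliefs are Bayes-consistent on-path and both types best-respond.

Yes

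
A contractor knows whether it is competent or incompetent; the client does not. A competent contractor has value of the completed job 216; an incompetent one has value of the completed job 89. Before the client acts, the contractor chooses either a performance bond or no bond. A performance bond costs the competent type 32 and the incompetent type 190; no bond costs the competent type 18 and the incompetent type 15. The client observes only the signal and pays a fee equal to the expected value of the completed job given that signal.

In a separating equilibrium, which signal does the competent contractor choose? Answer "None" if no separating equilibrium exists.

Try competent → bond, incompetent → no bond:
  If types separate, bond earns payment 216 and no bond earns 89.
  Competent: bond gives 216 − 32 = 184; no bond gives 89 − 18 = 71. No deviation. ✓
  Incompetent: no bond gives 89 − 15 = 74; bond gives 216 − 190 = 26. No deviation. ✓
Both hold — the competent type sends bond.

bond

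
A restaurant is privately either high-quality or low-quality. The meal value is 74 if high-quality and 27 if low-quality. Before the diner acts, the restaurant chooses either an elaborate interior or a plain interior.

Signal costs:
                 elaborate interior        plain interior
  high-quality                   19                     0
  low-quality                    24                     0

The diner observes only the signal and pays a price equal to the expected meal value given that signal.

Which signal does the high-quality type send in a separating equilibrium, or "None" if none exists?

Try high-quality → elaborate interior, low-quality → plain interior:
  Under separation the diner infers type exactly: elaborate interior → high-quality (pays 74), plain interior → low-quality (pays 27).
  High-quality: elaborate interior gives 74 − 19 = 55; plain interior gives 27 − 0 = 27. No deviation. ✓
  Low-quality: plain interior gives 27 − 0 = 27; elaborate interior gives 74 − 24 = 50. Would deviate. ✗
Try high-quality → plain interior, low-quality → elaborate interior:
  Under separation the diner infers type exactly: plain interior → high-quality (pays 74), elaborate interior → low-quality (pays 27).
  High-quality: plain interior gives 74 − 0 = 74; elaborate interior gives 27 − 19 = 8. No deviation. ✓
  Low-quality: elaborate interior gives 27 − 24 = 3; plain interior gives 74 − 0 = 74. Would deviate. ✗
Neither assignment is incentive-compatible.

None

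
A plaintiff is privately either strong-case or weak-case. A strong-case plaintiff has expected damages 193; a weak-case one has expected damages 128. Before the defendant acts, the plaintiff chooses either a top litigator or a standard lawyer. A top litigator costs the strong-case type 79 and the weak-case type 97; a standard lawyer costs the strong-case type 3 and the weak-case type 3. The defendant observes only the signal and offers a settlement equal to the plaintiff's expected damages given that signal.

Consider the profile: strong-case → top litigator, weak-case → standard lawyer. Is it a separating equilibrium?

No

Under separation the defendant infers type exactly: top litigator → strong-case (pays 193), standard lawyer → weak-case (pays 128).
Strong-case: top litigator gives 193 − 79 = 114; standard lawyer gives 128 − 3 = 125. Would deviate. ✗
Weak-case: standard lawyer gives 128 − 3 = 125; top litigator gives 193 − 97 = 96. No deviation. ✓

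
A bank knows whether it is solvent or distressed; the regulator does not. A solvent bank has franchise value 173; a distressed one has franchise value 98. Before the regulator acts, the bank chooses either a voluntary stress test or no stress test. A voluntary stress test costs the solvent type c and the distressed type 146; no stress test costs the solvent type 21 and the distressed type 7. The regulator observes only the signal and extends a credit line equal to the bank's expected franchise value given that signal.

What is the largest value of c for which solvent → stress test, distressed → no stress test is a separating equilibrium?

Under separation: stress test → solvent (pays 173); no stress test → distressed (pays 98).
Distressed: 98 − 7 = 91 ≥ 173 − 146 = 27. Holds regardless of c. ✓
Solvent: 173 − c ≥ 98 − 21, so c ≤ 173 − 77 = 96.

96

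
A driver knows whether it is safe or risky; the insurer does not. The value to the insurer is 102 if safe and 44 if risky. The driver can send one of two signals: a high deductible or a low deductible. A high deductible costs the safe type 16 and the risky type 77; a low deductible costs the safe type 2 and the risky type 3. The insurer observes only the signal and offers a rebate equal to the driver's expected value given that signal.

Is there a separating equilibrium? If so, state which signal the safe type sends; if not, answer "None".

Try safe → high deductible, risky → low deductible:
  If types separate, high deductible earns payment 102 and low deductible earns 44.
  Safe: high deductible gives 102 − 16 = 86; low deductible gives 44 − 2 = 42. No deviation. ✓
  Risky: low deductible gives 44 − 3 = 41; high deductible gives 102 − 77 = 25. No deviation. ✓
Both hold — the safe type sends high deductible.

high deductible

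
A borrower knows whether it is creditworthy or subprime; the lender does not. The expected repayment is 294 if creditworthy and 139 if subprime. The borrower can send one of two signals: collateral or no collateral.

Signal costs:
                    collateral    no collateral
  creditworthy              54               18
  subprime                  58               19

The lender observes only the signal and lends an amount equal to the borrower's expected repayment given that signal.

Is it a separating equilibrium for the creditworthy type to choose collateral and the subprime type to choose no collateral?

No

If types separate, collateral earns payment 294 and no collateral earns 139.
Creditworthy: collateral gives 294 − 54 = 240; no collateral gives 139 − 18 = 121. No deviation. ✓
Subprime: no collateral gives 139 − 19 = 120; collateral gives 294 − 58 = 236. Would deviate. ✗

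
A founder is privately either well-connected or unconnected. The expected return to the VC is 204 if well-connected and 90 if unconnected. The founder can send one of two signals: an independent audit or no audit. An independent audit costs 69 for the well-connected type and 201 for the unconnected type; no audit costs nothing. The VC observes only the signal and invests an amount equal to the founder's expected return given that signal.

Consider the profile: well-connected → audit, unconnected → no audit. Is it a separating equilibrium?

Yes

If types separate, audit earns payment 204 and no audit earns 90.
Well-connected: audit gives 204 − 69 = 135; no audit gives 90 − 0 = 90. No deviation. ✓
Unconnected: no audit gives 90 − 0 = 90; audit gives 204 − 201 = 3. No deviation. ✓
Neither type gains from mimicking the other.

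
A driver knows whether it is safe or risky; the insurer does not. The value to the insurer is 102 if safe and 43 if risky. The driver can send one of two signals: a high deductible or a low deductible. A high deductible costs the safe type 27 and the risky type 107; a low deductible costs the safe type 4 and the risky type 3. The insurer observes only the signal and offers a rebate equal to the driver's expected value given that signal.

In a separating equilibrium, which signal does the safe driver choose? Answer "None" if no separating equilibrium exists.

high deductible

Try safe → high deductible, risky → low deductible:
  If types separate, high deductible earns payment 102 and low deductible earns 43.
  Safe: high deductible gives 102 − 27 = 75; low deductible gives 43 − 4 = 39. No deviation. ✓
  Risky: low deductible gives 43 − 3 = 40; high deductible gives 102 − 107 = -5. No deviation. ✓
Both hold — the safe type sends high deductible.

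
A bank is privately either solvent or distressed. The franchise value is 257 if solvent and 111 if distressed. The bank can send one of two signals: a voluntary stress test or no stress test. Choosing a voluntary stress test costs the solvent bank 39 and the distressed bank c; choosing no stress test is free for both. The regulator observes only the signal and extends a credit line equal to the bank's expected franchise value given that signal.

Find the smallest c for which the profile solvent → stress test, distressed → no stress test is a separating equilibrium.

146

Under separation: stress test → solvent (pays 257); no stress test → distressed (pays 111).
Solvent: 257 − 39 = 218 ≥ 111 − 0 = 111. Holds regardless of c. ✓
Distressed: 111 − 0 ≥ 257 − c, so c ≥ 257 − 111 = 146.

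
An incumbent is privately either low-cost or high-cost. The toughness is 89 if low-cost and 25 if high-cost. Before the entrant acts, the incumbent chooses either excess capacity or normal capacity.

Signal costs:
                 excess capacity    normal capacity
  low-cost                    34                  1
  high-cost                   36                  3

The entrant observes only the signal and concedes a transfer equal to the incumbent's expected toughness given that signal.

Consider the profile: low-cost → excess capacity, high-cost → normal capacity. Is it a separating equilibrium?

No

Under separation the entrant infers type exactly: excess capacity → low-cost (pays 89), normal capacity → high-cost (pays 25).
Low-cost: excess capacity gives 89 − 34 = 55; normal capacity gives 25 − 1 = 24. No deviation. ✓
High-cost: normal capacity gives 25 − 3 = 22; excess capacity gives 89 − 36 = 53. Would deviate. ✗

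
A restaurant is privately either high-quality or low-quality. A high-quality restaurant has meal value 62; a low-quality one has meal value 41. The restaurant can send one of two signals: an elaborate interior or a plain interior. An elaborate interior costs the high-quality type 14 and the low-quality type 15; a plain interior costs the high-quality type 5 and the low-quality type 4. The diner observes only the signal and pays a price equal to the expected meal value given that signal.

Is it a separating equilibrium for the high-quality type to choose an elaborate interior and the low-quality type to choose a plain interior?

No

If types separate, elaborate interior earns payment 62 and plain interior earns 41.
High-quality: elaborate interior gives 62 − 14 = 48; plain interior gives 41 − 5 = 36. No deviation. ✓
Low-quality: plain interior gives 41 − 4 = 37; elaborate interior gives 62 − 15 = 47. Would deviate. ✗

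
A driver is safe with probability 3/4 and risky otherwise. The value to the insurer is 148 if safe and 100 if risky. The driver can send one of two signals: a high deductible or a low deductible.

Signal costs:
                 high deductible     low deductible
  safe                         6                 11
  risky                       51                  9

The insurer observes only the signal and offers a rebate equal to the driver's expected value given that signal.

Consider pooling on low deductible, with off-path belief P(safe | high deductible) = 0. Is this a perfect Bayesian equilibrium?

Yes

At the pooled signal (low deductible) the insurer holds the prior 3/4 and pays 3/4·148 + 1/4·100 = 136. Off-path (high deductible) belief 0 gives 0·148 + 1·100 = 100.
Safe: low deductible gives 136 − 11 = 125; high deductible gives 100 − 6 = 94. Stays. ✓
Risky: low deductible gives 136 − 9 = 127; high deductible gives 100 − 51 = 49. Stays. ✓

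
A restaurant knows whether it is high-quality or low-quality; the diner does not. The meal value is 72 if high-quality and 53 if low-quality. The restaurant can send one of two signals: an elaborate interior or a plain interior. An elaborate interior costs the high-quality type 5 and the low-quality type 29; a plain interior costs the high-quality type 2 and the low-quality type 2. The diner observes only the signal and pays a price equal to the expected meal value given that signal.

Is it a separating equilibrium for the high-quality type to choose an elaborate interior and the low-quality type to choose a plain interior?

If types separate, elaborate interior earns payment 72 and plain interior earns 53.
High-quality: elaborate interior gives 72 − 5 = 67; plain interior gives 53 − 2 = 51. No deviation. ✓
Low-quality: plain interior gives 53 − 2 = 51; elaborate interior gives 72 − 29 = 43. No deviation. ✓
Neither type gains from mimicking the other.

Yes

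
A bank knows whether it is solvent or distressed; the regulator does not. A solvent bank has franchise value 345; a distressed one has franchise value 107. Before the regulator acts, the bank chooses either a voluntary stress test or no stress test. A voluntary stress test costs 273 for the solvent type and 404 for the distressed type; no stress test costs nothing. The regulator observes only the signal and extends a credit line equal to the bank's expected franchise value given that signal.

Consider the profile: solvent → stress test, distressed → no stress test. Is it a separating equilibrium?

Under separation the regulator infers type exactly: stress test → solvent (pays 345), no stress test → distressed (pays 107).
Solvent: stress test gives 345 − 273 = 72; no stress test gives 107 − 0 = 107. Would deviate. ✗
Distressed: no stress test gives 107 − 0 = 107; stress test gives 345 − 404 = -59. No deviation. ✓

No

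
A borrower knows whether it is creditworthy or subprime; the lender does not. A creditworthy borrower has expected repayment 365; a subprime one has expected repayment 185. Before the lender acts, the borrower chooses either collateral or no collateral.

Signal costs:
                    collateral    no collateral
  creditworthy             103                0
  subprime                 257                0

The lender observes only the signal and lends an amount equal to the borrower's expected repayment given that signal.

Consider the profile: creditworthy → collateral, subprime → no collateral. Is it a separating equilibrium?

Yes

Under separation the lender infers type exactly: collateral → creditworthy (pays 365), no collateral → subprime (pays 185).
Creditworthy: collateral gives 365 − 103 = 262; no collateral gives 185 − 0 = 185. No deviation. ✓
Subprime: no collateral gives 185 − 0 = 185; collateral gives 365 − 257 = 108. No deviation. ✓
Both incentive constraints hold.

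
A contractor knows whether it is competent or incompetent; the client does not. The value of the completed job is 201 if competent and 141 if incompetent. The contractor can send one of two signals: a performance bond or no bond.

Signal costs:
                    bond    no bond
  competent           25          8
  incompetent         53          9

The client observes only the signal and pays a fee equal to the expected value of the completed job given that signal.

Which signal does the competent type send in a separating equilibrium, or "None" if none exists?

Try competent → bond, incompetent → no bond:
  If types separate, bond earns payment 201 and no bond earns 141.
  Competent: bond gives 201 − 25 = 176; no bond gives 141 − 8 = 133. No deviation. ✓
  Incompetent: no bond gives 141 − 9 = 132; bond gives 201 − 53 = 148. Would deviate. ✗
Try competent → no bond, incompetent → bond:
  If types separate, no bond earns payment 201 and bond earns 141.
  Competent: no bond gives 201 − 8 = 193; bond gives 141 − 25 = 116. No deviation. ✓
  Incompetent: bond gives 141 − 53 = 88; no bond gives 201 − 9 = 192. Would deviate. ✗
Neither assignment is incentive-compatible.

None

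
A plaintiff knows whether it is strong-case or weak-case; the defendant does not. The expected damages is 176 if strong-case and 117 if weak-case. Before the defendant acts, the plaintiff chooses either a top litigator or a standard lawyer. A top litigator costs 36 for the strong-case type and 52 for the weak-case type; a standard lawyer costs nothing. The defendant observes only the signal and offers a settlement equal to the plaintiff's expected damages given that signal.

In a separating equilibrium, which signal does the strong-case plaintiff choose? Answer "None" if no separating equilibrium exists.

Try strong-case → top litigator, weak-case → standard lawyer:
  If types separate, top litigator earns payment 176 and standard lawyer earns 117.
  Strong-case: top litigator gives 176 − 36 = 140; standard lawyer gives 117 − 0 = 117. No deviation. ✓
  Weak-case: standard lawyer gives 117 − 0 = 117; top litigator gives 176 − 52 = 124. Would deviate. ✗
Try strong-case → standard lawyer, weak-case → top litigator:
  If types separate, standard lawyer earns payment 176 and top litigator earns 117.
  Strong-case: standard lawyer gives 176 − 0 = 176; top litigator gives 117 − 36 = 81. No deviation. ✓
  Weak-case: top litigator gives 117 − 52 = 65; standard lawyer gives 176 − 0 = 176. Would deviate. ✗
Neither assignment is incentive-compatible.

None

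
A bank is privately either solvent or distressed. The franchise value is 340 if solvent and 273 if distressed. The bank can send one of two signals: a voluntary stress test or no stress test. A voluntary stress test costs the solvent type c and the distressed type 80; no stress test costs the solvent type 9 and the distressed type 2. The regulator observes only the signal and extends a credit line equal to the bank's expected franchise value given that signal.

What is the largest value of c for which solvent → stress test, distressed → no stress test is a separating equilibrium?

76

Under separation: stress test → solvent (pays 340); no stress test → distressed (pays 273).
Distressed: 273 − 2 = 271 ≥ 340 − 80 = 260. Holds regardless of c. ✓
Solvent: 340 − c ≥ 273 − 9, so c ≤ 340 − 264 = 76.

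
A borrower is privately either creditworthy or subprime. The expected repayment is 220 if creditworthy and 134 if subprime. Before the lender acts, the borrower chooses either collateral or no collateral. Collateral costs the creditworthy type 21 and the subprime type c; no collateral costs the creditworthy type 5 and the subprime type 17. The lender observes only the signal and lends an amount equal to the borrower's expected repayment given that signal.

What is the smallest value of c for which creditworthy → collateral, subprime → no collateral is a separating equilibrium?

Under separation: collateral → creditworthy (pays 220); no collateral → subprime (pays 134).
Creditworthy: 220 − 21 = 199 ≥ 134 − 5 = 129. Holds regardless of c. ✓
Subprime: 134 − 17 ≥ 220 − c, so c ≥ 220 − 117 = 103.

103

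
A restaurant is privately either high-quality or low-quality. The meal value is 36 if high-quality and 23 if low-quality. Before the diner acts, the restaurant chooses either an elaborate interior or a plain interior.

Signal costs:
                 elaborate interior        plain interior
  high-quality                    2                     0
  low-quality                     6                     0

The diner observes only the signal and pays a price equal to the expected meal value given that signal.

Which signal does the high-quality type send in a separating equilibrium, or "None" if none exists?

Try high-quality → elaborate interior, low-quality → plain interior:
  If types separate, elaborate interior earns payment 36 and plain interior earns 23.
  High-quality: elaborate interior gives 36 − 2 = 34; plain interior gives 23 − 0 = 23. No deviation. ✓
  Low-quality: plain interior gives 23 − 0 = 23; elaborate interior gives 36 − 6 = 30. Would deviate. ✗
Try high-quality → plain interior, low-quality → elaborate interior:
  If types separate, plain interior earns payment 36 and elaborate interior earns 23.
  High-quality: plain interior gives 36 − 0 = 36; elaborate interior gives 23 − 2 = 21. No deviation. ✓
  Low-quality: elaborate interior gives 23 − 6 = 17; plain interior gives 36 − 0 = 36. Would deviate. ✗
Neither assignment is incentive-compatible.

None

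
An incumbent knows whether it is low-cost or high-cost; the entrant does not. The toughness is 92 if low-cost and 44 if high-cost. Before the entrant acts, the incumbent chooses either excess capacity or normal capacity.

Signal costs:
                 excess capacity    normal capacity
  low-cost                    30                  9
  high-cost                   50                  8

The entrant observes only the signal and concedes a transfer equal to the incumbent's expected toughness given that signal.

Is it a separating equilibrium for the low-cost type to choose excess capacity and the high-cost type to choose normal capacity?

No

If types separate, excess capacity earns payment 92 and normal capacity earns 44.
Low-cost: excess capacity gives 92 − 30 = 62; normal capacity gives 44 − 9 = 35. No deviation. ✓
High-cost: normal capacity gives 44 − 8 = 36; excess capacity gives 92 − 50 = 42. Would deviate. ✗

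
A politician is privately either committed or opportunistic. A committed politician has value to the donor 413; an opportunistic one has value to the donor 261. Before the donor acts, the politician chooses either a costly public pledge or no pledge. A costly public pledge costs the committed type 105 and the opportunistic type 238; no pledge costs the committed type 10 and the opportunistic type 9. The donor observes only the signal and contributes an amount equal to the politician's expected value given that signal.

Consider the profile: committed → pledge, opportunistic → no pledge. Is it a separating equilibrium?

Under separation the donor infers type exactly: pledge → committed (pays 413), no pledge → opportunistic (pays 261).
Committed: pledge gives 413 − 105 = 308; no pledge gives 261 − 10 = 251. No deviation. ✓
Opportunistic: no pledge gives 261 − 9 = 252; pledge gives 413 − 238 = 175. No deviation. ✓
Both incentive constraints hold.

Yes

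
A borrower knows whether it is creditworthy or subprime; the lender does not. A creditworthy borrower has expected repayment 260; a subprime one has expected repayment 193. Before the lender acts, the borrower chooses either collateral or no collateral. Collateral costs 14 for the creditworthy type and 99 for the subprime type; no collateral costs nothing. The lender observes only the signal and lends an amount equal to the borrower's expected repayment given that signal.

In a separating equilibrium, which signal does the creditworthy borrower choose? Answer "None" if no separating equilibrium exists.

collateral

Try creditworthy → collateral, subprime → no collateral:
  If types separate, collateral earns payment 260 and no collateral earns 193.
  Creditworthy: collateral gives 260 − 14 = 246; no collateral gives 193 − 0 = 193. No deviation. ✓
  Subprime: no collateral gives 193 − 0 = 193; collateral gives 260 − 99 = 161. No deviation. ✓
Both hold — the creditworthy type sends collateral.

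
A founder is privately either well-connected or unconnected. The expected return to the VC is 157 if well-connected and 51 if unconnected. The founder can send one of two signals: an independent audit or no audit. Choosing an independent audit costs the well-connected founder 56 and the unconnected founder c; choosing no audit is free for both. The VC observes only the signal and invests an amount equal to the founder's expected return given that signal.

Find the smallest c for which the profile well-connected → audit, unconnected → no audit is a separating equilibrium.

106

Under separation: audit → well-connected (pays 157); no audit → unconnected (pays 51).
Well-connected: 157 − 56 = 101 ≥ 51 − 0 = 51. Holds regardless of c. ✓
Unconnected: 51 − 0 ≥ 157 − c, so c ≥ 157 − 51 = 106.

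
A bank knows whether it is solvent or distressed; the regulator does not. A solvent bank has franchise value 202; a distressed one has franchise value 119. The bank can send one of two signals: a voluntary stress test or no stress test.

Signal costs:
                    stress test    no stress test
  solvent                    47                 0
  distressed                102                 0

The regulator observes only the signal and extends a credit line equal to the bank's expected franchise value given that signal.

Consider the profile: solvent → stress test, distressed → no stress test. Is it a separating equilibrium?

Yes

If types separate, stress test earns payment 202 and no stress test earns 119.
Solvent: stress test gives 202 − 47 = 155; no stress test gives 119 − 0 = 119. No deviation. ✓
Distressed: no stress test gives 119 − 0 = 119; stress test gives 202 − 102 = 100. No deviation. ✓
Neither type gains from mimicking the other.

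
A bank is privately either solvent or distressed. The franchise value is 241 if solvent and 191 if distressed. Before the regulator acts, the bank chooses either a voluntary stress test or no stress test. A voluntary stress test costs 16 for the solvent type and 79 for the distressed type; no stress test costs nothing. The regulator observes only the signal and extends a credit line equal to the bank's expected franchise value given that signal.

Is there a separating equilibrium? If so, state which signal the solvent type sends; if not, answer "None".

Try solvent → stress test, distressed → no stress test:
  If types separate, stress test earns payment 241 and no stress test earns 191.
  Solvent: stress test gives 241 − 16 = 225; no stress test gives 191 − 0 = 191. No deviation. ✓
  Distressed: no stress test gives 191 − 0 = 191; stress test gives 241 − 79 = 162. No deviation. ✓
Both hold — the solvent type sends stress test.

stress test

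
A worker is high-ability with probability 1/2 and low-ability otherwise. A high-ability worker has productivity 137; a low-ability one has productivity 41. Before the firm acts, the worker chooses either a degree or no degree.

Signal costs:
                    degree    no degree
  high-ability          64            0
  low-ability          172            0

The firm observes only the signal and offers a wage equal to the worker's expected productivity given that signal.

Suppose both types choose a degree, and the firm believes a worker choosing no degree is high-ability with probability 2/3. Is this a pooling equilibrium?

No

At the pooled signal (degree) the firm holds the prior 1/2 and pays 1/2·137 + 1/2·41 = 89. Off-path (no degree) belief 2/3 gives 2/3·137 + 1/3·41 = 105.
High-ability: degree gives 89 − 64 = 25; no degree gives 105 − 0 = 105. Deviates. ✗
Low-ability: degree gives 89 − 172 = -83; no degree gives 105 − 0 = 105. Deviates. ✗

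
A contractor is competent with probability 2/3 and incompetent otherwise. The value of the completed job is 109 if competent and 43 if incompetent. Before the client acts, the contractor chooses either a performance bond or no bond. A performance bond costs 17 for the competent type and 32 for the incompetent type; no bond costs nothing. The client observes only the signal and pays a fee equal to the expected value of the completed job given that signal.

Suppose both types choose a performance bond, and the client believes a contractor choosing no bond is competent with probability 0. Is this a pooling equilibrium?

At the pooled signal (bond) the client holds the prior 2/3 and pays 2/3·109 + 1/3·43 = 87. Off-path (no bond) belief 0 gives 0·109 + 1·43 = 43.
Competent: bond gives 87 − 17 = 70; no bond gives 43 − 0 = 43. Stays. ✓
Incompetent: bond gives 87 − 32 = 55; no bond gives 43 − 0 = 43. Stays. ✓

Yes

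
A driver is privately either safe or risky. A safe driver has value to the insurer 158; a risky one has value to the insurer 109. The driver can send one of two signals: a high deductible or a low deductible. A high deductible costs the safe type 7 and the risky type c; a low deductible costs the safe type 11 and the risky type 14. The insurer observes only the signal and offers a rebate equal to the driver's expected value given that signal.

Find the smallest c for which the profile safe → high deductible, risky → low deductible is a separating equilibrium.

63

Under separation: high deductible → safe (pays 158); low deductible → risky (pays 109).
Safe: 158 − 7 = 151 ≥ 109 − 11 = 98. Holds regardless of c. ✓
Risky: 109 − 14 ≥ 158 − c, so c ≥ 158 − 95 = 63.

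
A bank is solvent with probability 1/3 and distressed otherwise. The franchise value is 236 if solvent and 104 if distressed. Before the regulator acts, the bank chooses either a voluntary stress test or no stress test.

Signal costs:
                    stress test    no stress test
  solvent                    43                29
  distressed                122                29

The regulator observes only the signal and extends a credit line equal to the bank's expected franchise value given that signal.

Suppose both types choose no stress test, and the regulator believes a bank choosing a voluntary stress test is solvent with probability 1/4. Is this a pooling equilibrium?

At the pooled signal (no stress test) the regulator holds the prior 1/3 and pays 1/3·236 + 2/3·104 = 148. Off-path (stress test) belief 1/4 gives 1/4·236 + 3/4·104 = 137.
Solvent: no stress test gives 148 − 29 = 119; stress test gives 137 − 43 = 94. Stays. ✓
Distressed: no stress test gives 148 − 29 = 119; stress test gives 137 − 122 = 15. Stays. ✓

Yes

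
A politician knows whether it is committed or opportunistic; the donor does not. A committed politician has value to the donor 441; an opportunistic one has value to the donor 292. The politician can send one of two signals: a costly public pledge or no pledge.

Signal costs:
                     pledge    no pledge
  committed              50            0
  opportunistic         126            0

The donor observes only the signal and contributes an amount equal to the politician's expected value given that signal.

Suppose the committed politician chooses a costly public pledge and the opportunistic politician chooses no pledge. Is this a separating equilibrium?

If types separate, pledge earns payment 441 and no pledge earns 292.
Committed: pledge gives 441 − 50 = 391; no pledge gives 292 − 0 = 292. No deviation. ✓
Opportunistic: no pledge gives 292 − 0 = 292; pledge gives 441 − 126 = 315. Would deviate. ✗

No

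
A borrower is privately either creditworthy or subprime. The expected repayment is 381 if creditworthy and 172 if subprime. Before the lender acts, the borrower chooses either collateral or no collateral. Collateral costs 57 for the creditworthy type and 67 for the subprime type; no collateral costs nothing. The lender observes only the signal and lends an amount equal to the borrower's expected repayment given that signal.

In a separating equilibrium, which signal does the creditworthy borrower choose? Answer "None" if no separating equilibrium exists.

None

Try creditworthy → collateral, subprime → no collateral:
  If types separate, collateral earns payment 381 and no collateral earns 172.
  Creditworthy: collateral gives 381 − 57 = 324; no collateral gives 172 − 0 = 172. No deviation. ✓
  Subprime: no collateral gives 172 − 0 = 172; collateral gives 381 − 67 = 314. Would deviate. ✗
Try creditworthy → no collateral, subprime → collateral:
  If types separate, no collateral earns payment 381 and collateral earns 172.
  Creditworthy: no collateral gives 381 − 0 = 381; collateral gives 172 − 57 = 115. No deviation. ✓
  Subprime: collateral gives 172 − 67 = 105; no collateral gives 381 − 0 = 381. Would deviate. ✗
Neither assignment is incentive-compatible.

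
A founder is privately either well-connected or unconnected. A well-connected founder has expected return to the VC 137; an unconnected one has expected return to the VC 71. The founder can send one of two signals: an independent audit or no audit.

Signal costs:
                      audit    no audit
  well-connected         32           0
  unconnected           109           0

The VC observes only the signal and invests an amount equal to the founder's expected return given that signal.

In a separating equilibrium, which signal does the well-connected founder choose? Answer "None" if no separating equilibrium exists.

audit

Try well-connected → audit, unconnected → no audit:
  If types separate, audit earns payment 137 and no audit earns 71.
  Well-connected: audit gives 137 − 32 = 105; no audit gives 71 − 0 = 71. No deviation. ✓
  Unconnected: no audit gives 71 − 0 = 71; audit gives 137 − 109 = 28. No deviation. ✓
Both hold — the well-connected type sends audit.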